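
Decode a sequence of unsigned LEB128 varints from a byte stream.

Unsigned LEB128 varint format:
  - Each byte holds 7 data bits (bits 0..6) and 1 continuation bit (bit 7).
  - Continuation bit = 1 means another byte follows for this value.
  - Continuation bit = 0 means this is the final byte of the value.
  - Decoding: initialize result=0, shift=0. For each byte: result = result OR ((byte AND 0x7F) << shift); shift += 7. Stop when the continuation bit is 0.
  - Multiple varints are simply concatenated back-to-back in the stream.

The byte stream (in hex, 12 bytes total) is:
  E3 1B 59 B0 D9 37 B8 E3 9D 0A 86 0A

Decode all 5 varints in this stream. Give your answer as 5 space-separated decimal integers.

Answer: 3555 89 912560 21459384 1286

Derivation:
  byte[0]=0xE3 cont=1 payload=0x63=99: acc |= 99<<0 -> acc=99 shift=7
  byte[1]=0x1B cont=0 payload=0x1B=27: acc |= 27<<7 -> acc=3555 shift=14 [end]
Varint 1: bytes[0:2] = E3 1B -> value 3555 (2 byte(s))
  byte[2]=0x59 cont=0 payload=0x59=89: acc |= 89<<0 -> acc=89 shift=7 [end]
Varint 2: bytes[2:3] = 59 -> value 89 (1 byte(s))
  byte[3]=0xB0 cont=1 payload=0x30=48: acc |= 48<<0 -> acc=48 shift=7
  byte[4]=0xD9 cont=1 payload=0x59=89: acc |= 89<<7 -> acc=11440 shift=14
  byte[5]=0x37 cont=0 payload=0x37=55: acc |= 55<<14 -> acc=912560 shift=21 [end]
Varint 3: bytes[3:6] = B0 D9 37 -> value 912560 (3 byte(s))
  byte[6]=0xB8 cont=1 payload=0x38=56: acc |= 56<<0 -> acc=56 shift=7
  byte[7]=0xE3 cont=1 payload=0x63=99: acc |= 99<<7 -> acc=12728 shift=14
  byte[8]=0x9D cont=1 payload=0x1D=29: acc |= 29<<14 -> acc=487864 shift=21
  byte[9]=0x0A cont=0 payload=0x0A=10: acc |= 10<<21 -> acc=21459384 shift=28 [end]
Varint 4: bytes[6:10] = B8 E3 9D 0A -> value 21459384 (4 byte(s))
  byte[10]=0x86 cont=1 payload=0x06=6: acc |= 6<<0 -> acc=6 shift=7
  byte[11]=0x0A cont=0 payload=0x0A=10: acc |= 10<<7 -> acc=1286 shift=14 [end]
Varint 5: bytes[10:12] = 86 0A -> value 1286 (2 byte(s))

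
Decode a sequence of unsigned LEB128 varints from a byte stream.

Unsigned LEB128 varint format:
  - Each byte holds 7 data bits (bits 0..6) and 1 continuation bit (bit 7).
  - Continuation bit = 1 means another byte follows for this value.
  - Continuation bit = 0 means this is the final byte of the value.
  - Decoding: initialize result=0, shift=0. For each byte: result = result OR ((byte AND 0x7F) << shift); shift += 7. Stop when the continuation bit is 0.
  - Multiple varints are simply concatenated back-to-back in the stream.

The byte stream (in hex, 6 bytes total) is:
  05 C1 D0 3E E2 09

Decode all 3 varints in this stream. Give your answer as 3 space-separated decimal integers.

  byte[0]=0x05 cont=0 payload=0x05=5: acc |= 5<<0 -> acc=5 shift=7 [end]
Varint 1: bytes[0:1] = 05 -> value 5 (1 byte(s))
  byte[1]=0xC1 cont=1 payload=0x41=65: acc |= 65<<0 -> acc=65 shift=7
  byte[2]=0xD0 cont=1 payload=0x50=80: acc |= 80<<7 -> acc=10305 shift=14
  byte[3]=0x3E cont=0 payload=0x3E=62: acc |= 62<<14 -> acc=1026113 shift=21 [end]
Varint 2: bytes[1:4] = C1 D0 3E -> value 1026113 (3 byte(s))
  byte[4]=0xE2 cont=1 payload=0x62=98: acc |= 98<<0 -> acc=98 shift=7
  byte[5]=0x09 cont=0 payload=0x09=9: acc |= 9<<7 -> acc=1250 shift=14 [end]
Varint 3: bytes[4:6] = E2 09 -> value 1250 (2 byte(s))

Answer: 5 1026113 1250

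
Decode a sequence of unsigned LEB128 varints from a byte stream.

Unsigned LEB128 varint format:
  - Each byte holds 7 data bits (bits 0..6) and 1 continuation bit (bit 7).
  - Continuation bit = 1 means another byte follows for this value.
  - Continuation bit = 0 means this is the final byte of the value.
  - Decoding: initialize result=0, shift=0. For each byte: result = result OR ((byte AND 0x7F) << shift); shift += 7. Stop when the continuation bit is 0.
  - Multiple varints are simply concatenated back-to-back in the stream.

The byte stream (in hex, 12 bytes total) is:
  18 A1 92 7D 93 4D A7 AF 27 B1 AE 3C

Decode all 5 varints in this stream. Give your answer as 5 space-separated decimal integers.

Answer: 24 2050337 9875 645031 988977

Derivation:
  byte[0]=0x18 cont=0 payload=0x18=24: acc |= 24<<0 -> acc=24 shift=7 [end]
Varint 1: bytes[0:1] = 18 -> value 24 (1 byte(s))
  byte[1]=0xA1 cont=1 payload=0x21=33: acc |= 33<<0 -> acc=33 shift=7
  byte[2]=0x92 cont=1 payload=0x12=18: acc |= 18<<7 -> acc=2337 shift=14
  byte[3]=0x7D cont=0 payload=0x7D=125: acc |= 125<<14 -> acc=2050337 shift=21 [end]
Varint 2: bytes[1:4] = A1 92 7D -> value 2050337 (3 byte(s))
  byte[4]=0x93 cont=1 payload=0x13=19: acc |= 19<<0 -> acc=19 shift=7
  byte[5]=0x4D cont=0 payload=0x4D=77: acc |= 77<<7 -> acc=9875 shift=14 [end]
Varint 3: bytes[4:6] = 93 4D -> value 9875 (2 byte(s))
  byte[6]=0xA7 cont=1 payload=0x27=39: acc |= 39<<0 -> acc=39 shift=7
  byte[7]=0xAF cont=1 payload=0x2F=47: acc |= 47<<7 -> acc=6055 shift=14
  byte[8]=0x27 cont=0 payload=0x27=39: acc |= 39<<14 -> acc=645031 shift=21 [end]
Varint 4: bytes[6:9] = A7 AF 27 -> value 645031 (3 byte(s))
  byte[9]=0xB1 cont=1 payload=0x31=49: acc |= 49<<0 -> acc=49 shift=7
  byte[10]=0xAE cont=1 payload=0x2E=46: acc |= 46<<7 -> acc=5937 shift=14
  byte[11]=0x3C cont=0 payload=0x3C=60: acc |= 60<<14 -> acc=988977 shift=21 [end]
Varint 5: bytes[9:12] = B1 AE 3C -> value 988977 (3 byte(s))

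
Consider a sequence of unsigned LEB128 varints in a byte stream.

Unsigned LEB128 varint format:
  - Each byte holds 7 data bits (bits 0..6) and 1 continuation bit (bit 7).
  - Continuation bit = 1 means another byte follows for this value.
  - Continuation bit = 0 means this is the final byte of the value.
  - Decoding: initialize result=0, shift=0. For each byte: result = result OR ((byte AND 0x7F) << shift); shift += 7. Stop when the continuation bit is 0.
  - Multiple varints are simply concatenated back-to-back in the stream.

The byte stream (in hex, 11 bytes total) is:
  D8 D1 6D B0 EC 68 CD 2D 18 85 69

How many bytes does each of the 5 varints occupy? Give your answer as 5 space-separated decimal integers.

  byte[0]=0xD8 cont=1 payload=0x58=88: acc |= 88<<0 -> acc=88 shift=7
  byte[1]=0xD1 cont=1 payload=0x51=81: acc |= 81<<7 -> acc=10456 shift=14
  byte[2]=0x6D cont=0 payload=0x6D=109: acc |= 109<<14 -> acc=1796312 shift=21 [end]
Varint 1: bytes[0:3] = D8 D1 6D -> value 1796312 (3 byte(s))
  byte[3]=0xB0 cont=1 payload=0x30=48: acc |= 48<<0 -> acc=48 shift=7
  byte[4]=0xEC cont=1 payload=0x6C=108: acc |= 108<<7 -> acc=13872 shift=14
  byte[5]=0x68 cont=0 payload=0x68=104: acc |= 104<<14 -> acc=1717808 shift=21 [end]
Varint 2: bytes[3:6] = B0 EC 68 -> value 1717808 (3 byte(s))
  byte[6]=0xCD cont=1 payload=0x4D=77: acc |= 77<<0 -> acc=77 shift=7
  byte[7]=0x2D cont=0 payload=0x2D=45: acc |= 45<<7 -> acc=5837 shift=14 [end]
Varint 3: bytes[6:8] = CD 2D -> value 5837 (2 byte(s))
  byte[8]=0x18 cont=0 payload=0x18=24: acc |= 24<<0 -> acc=24 shift=7 [end]
Varint 4: bytes[8:9] = 18 -> value 24 (1 byte(s))
  byte[9]=0x85 cont=1 payload=0x05=5: acc |= 5<<0 -> acc=5 shift=7
  byte[10]=0x69 cont=0 payload=0x69=105: acc |= 105<<7 -> acc=13445 shift=14 [end]
Varint 5: bytes[9:11] = 85 69 -> value 13445 (2 byte(s))

Answer: 3 3 2 1 2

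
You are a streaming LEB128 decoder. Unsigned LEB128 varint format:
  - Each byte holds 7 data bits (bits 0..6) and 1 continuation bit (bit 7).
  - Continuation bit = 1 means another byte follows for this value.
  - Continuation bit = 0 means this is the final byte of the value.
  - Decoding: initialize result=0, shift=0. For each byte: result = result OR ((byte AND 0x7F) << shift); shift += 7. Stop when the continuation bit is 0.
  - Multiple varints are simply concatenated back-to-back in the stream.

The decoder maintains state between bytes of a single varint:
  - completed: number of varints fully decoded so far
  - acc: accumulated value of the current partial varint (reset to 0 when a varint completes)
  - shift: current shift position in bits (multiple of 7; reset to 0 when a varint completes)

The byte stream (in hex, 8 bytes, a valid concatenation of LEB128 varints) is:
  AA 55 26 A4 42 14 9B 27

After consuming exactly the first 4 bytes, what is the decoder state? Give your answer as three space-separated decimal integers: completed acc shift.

Answer: 2 36 7

Derivation:
byte[0]=0xAA cont=1 payload=0x2A: acc |= 42<<0 -> completed=0 acc=42 shift=7
byte[1]=0x55 cont=0 payload=0x55: varint #1 complete (value=10922); reset -> completed=1 acc=0 shift=0
byte[2]=0x26 cont=0 payload=0x26: varint #2 complete (value=38); reset -> completed=2 acc=0 shift=0
byte[3]=0xA4 cont=1 payload=0x24: acc |= 36<<0 -> completed=2 acc=36 shift=7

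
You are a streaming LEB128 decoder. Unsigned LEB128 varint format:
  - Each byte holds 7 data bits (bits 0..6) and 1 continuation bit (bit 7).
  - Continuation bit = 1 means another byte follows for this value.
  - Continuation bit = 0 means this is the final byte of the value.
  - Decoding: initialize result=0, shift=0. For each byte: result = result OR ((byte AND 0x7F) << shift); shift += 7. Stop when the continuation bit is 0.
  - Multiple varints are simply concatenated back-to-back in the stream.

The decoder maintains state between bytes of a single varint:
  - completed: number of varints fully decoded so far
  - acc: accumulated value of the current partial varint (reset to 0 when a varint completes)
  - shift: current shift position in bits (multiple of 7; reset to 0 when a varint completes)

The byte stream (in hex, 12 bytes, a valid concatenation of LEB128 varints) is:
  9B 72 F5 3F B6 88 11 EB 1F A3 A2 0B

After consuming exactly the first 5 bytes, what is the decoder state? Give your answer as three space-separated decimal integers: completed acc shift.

Answer: 2 54 7

Derivation:
byte[0]=0x9B cont=1 payload=0x1B: acc |= 27<<0 -> completed=0 acc=27 shift=7
byte[1]=0x72 cont=0 payload=0x72: varint #1 complete (value=14619); reset -> completed=1 acc=0 shift=0
byte[2]=0xF5 cont=1 payload=0x75: acc |= 117<<0 -> completed=1 acc=117 shift=7
byte[3]=0x3F cont=0 payload=0x3F: varint #2 complete (value=8181); reset -> completed=2 acc=0 shift=0
byte[4]=0xB6 cont=1 payload=0x36: acc |= 54<<0 -> completed=2 acc=54 shift=7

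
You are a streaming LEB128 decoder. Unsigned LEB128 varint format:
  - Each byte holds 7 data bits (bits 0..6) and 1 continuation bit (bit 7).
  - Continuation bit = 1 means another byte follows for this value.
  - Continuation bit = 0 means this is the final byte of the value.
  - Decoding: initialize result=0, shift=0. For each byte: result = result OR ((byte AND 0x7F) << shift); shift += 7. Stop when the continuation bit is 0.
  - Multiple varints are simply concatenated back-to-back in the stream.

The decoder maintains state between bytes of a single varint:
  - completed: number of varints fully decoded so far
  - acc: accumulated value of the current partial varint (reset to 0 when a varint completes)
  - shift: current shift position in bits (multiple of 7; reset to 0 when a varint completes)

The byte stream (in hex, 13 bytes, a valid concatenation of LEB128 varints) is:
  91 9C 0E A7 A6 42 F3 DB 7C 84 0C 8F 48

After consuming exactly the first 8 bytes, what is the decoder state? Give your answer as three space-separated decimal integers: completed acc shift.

Answer: 2 11763 14

Derivation:
byte[0]=0x91 cont=1 payload=0x11: acc |= 17<<0 -> completed=0 acc=17 shift=7
byte[1]=0x9C cont=1 payload=0x1C: acc |= 28<<7 -> completed=0 acc=3601 shift=14
byte[2]=0x0E cont=0 payload=0x0E: varint #1 complete (value=232977); reset -> completed=1 acc=0 shift=0
byte[3]=0xA7 cont=1 payload=0x27: acc |= 39<<0 -> completed=1 acc=39 shift=7
byte[4]=0xA6 cont=1 payload=0x26: acc |= 38<<7 -> completed=1 acc=4903 shift=14
byte[5]=0x42 cont=0 payload=0x42: varint #2 complete (value=1086247); reset -> completed=2 acc=0 shift=0
byte[6]=0xF3 cont=1 payload=0x73: acc |= 115<<0 -> completed=2 acc=115 shift=7
byte[7]=0xDB cont=1 payload=0x5B: acc |= 91<<7 -> completed=2 acc=11763 shift=14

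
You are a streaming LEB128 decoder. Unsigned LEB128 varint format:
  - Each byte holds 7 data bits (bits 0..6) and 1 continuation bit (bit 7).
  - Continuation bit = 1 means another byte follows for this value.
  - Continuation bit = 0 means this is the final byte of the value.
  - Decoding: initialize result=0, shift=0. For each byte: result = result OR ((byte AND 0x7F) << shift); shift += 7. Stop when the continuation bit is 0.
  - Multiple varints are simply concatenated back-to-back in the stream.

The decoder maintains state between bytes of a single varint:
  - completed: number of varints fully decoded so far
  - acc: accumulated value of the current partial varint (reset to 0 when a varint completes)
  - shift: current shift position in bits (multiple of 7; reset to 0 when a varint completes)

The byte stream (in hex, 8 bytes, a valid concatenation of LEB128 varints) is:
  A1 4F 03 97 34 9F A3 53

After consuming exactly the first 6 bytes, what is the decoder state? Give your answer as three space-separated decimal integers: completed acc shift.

Answer: 3 31 7

Derivation:
byte[0]=0xA1 cont=1 payload=0x21: acc |= 33<<0 -> completed=0 acc=33 shift=7
byte[1]=0x4F cont=0 payload=0x4F: varint #1 complete (value=10145); reset -> completed=1 acc=0 shift=0
byte[2]=0x03 cont=0 payload=0x03: varint #2 complete (value=3); reset -> completed=2 acc=0 shift=0
byte[3]=0x97 cont=1 payload=0x17: acc |= 23<<0 -> completed=2 acc=23 shift=7
byte[4]=0x34 cont=0 payload=0x34: varint #3 complete (value=6679); reset -> completed=3 acc=0 shift=0
byte[5]=0x9F cont=1 payload=0x1F: acc |= 31<<0 -> completed=3 acc=31 shift=7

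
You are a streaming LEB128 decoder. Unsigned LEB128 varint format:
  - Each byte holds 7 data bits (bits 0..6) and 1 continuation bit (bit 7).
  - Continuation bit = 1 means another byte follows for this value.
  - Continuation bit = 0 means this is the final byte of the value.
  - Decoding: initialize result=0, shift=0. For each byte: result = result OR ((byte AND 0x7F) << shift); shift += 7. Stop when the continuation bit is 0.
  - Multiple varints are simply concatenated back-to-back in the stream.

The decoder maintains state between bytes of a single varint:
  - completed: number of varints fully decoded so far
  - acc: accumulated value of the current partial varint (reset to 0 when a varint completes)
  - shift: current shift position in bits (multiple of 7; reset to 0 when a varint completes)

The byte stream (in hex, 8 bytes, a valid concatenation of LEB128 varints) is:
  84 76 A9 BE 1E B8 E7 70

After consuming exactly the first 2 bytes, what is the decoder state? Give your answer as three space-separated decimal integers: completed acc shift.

byte[0]=0x84 cont=1 payload=0x04: acc |= 4<<0 -> completed=0 acc=4 shift=7
byte[1]=0x76 cont=0 payload=0x76: varint #1 complete (value=15108); reset -> completed=1 acc=0 shift=0

Answer: 1 0 0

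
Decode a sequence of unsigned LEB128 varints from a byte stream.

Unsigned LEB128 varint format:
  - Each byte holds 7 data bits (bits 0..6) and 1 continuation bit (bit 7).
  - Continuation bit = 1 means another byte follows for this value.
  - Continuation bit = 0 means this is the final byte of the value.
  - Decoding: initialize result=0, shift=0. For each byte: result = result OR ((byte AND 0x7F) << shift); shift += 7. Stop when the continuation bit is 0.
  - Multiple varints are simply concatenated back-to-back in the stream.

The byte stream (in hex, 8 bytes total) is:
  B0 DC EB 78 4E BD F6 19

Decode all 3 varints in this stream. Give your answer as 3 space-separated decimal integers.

  byte[0]=0xB0 cont=1 payload=0x30=48: acc |= 48<<0 -> acc=48 shift=7
  byte[1]=0xDC cont=1 payload=0x5C=92: acc |= 92<<7 -> acc=11824 shift=14
  byte[2]=0xEB cont=1 payload=0x6B=107: acc |= 107<<14 -> acc=1764912 shift=21
  byte[3]=0x78 cont=0 payload=0x78=120: acc |= 120<<21 -> acc=253423152 shift=28 [end]
Varint 1: bytes[0:4] = B0 DC EB 78 -> value 253423152 (4 byte(s))
  byte[4]=0x4E cont=0 payload=0x4E=78: acc |= 78<<0 -> acc=78 shift=7 [end]
Varint 2: bytes[4:5] = 4E -> value 78 (1 byte(s))
  byte[5]=0xBD cont=1 payload=0x3D=61: acc |= 61<<0 -> acc=61 shift=7
  byte[6]=0xF6 cont=1 payload=0x76=118: acc |= 118<<7 -> acc=15165 shift=14
  byte[7]=0x19 cont=0 payload=0x19=25: acc |= 25<<14 -> acc=424765 shift=21 [end]
Varint 3: bytes[5:8] = BD F6 19 -> value 424765 (3 byte(s))

Answer: 253423152 78 424765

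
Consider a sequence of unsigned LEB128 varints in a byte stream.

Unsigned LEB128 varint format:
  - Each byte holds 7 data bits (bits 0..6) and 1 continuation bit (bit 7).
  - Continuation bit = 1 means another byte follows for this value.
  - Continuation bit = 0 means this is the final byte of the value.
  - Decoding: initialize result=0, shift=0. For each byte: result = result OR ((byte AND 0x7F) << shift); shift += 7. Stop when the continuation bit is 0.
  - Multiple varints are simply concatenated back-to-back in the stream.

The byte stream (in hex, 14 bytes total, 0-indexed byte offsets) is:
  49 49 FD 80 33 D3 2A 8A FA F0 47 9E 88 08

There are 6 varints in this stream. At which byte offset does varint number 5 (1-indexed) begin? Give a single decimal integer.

  byte[0]=0x49 cont=0 payload=0x49=73: acc |= 73<<0 -> acc=73 shift=7 [end]
Varint 1: bytes[0:1] = 49 -> value 73 (1 byte(s))
  byte[1]=0x49 cont=0 payload=0x49=73: acc |= 73<<0 -> acc=73 shift=7 [end]
Varint 2: bytes[1:2] = 49 -> value 73 (1 byte(s))
  byte[2]=0xFD cont=1 payload=0x7D=125: acc |= 125<<0 -> acc=125 shift=7
  byte[3]=0x80 cont=1 payload=0x00=0: acc |= 0<<7 -> acc=125 shift=14
  byte[4]=0x33 cont=0 payload=0x33=51: acc |= 51<<14 -> acc=835709 shift=21 [end]
Varint 3: bytes[2:5] = FD 80 33 -> value 835709 (3 byte(s))
  byte[5]=0xD3 cont=1 payload=0x53=83: acc |= 83<<0 -> acc=83 shift=7
  byte[6]=0x2A cont=0 payload=0x2A=42: acc |= 42<<7 -> acc=5459 shift=14 [end]
Varint 4: bytes[5:7] = D3 2A -> value 5459 (2 byte(s))
  byte[7]=0x8A cont=1 payload=0x0A=10: acc |= 10<<0 -> acc=10 shift=7
  byte[8]=0xFA cont=1 payload=0x7A=122: acc |= 122<<7 -> acc=15626 shift=14
  byte[9]=0xF0 cont=1 payload=0x70=112: acc |= 112<<14 -> acc=1850634 shift=21
  byte[10]=0x47 cont=0 payload=0x47=71: acc |= 71<<21 -> acc=150748426 shift=28 [end]
Varint 5: bytes[7:11] = 8A FA F0 47 -> value 150748426 (4 byte(s))
  byte[11]=0x9E cont=1 payload=0x1E=30: acc |= 30<<0 -> acc=30 shift=7
  byte[12]=0x88 cont=1 payload=0x08=8: acc |= 8<<7 -> acc=1054 shift=14
  byte[13]=0x08 cont=0 payload=0x08=8: acc |= 8<<14 -> acc=132126 shift=21 [end]
Varint 6: bytes[11:14] = 9E 88 08 -> value 132126 (3 byte(s))

Answer: 7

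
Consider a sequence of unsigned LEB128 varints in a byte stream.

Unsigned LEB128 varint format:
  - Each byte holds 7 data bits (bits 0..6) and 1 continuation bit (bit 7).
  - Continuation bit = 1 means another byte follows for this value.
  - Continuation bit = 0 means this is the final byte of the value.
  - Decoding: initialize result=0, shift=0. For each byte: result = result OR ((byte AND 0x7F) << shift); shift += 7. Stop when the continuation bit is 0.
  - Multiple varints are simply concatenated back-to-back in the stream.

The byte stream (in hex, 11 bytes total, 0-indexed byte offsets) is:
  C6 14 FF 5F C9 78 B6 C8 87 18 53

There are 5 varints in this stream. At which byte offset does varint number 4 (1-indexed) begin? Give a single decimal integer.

  byte[0]=0xC6 cont=1 payload=0x46=70: acc |= 70<<0 -> acc=70 shift=7
  byte[1]=0x14 cont=0 payload=0x14=20: acc |= 20<<7 -> acc=2630 shift=14 [end]
Varint 1: bytes[0:2] = C6 14 -> value 2630 (2 byte(s))
  byte[2]=0xFF cont=1 payload=0x7F=127: acc |= 127<<0 -> acc=127 shift=7
  byte[3]=0x5F cont=0 payload=0x5F=95: acc |= 95<<7 -> acc=12287 shift=14 [end]
Varint 2: bytes[2:4] = FF 5F -> value 12287 (2 byte(s))
  byte[4]=0xC9 cont=1 payload=0x49=73: acc |= 73<<0 -> acc=73 shift=7
  byte[5]=0x78 cont=0 payload=0x78=120: acc |= 120<<7 -> acc=15433 shift=14 [end]
Varint 3: bytes[4:6] = C9 78 -> value 15433 (2 byte(s))
  byte[6]=0xB6 cont=1 payload=0x36=54: acc |= 54<<0 -> acc=54 shift=7
  byte[7]=0xC8 cont=1 payload=0x48=72: acc |= 72<<7 -> acc=9270 shift=14
  byte[8]=0x87 cont=1 payload=0x07=7: acc |= 7<<14 -> acc=123958 shift=21
  byte[9]=0x18 cont=0 payload=0x18=24: acc |= 24<<21 -> acc=50455606 shift=28 [end]
Varint 4: bytes[6:10] = B6 C8 87 18 -> value 50455606 (4 byte(s))
  byte[10]=0x53 cont=0 payload=0x53=83: acc |= 83<<0 -> acc=83 shift=7 [end]
Varint 5: bytes[10:11] = 53 -> value 83 (1 byte(s))

Answer: 6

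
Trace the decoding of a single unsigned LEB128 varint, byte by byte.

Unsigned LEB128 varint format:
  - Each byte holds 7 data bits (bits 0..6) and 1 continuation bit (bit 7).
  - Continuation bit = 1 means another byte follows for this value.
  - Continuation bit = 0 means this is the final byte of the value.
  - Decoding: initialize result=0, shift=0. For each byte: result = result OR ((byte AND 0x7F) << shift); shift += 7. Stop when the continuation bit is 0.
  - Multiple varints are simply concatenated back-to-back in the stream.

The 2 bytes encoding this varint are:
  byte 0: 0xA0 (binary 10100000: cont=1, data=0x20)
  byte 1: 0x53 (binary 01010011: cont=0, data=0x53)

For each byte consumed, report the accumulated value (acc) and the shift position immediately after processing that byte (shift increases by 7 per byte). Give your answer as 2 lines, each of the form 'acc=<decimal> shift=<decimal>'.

byte 0=0xA0: payload=0x20=32, contrib = 32<<0 = 32; acc -> 32, shift -> 7
byte 1=0x53: payload=0x53=83, contrib = 83<<7 = 10624; acc -> 10656, shift -> 14

Answer: acc=32 shift=7
acc=10656 shift=14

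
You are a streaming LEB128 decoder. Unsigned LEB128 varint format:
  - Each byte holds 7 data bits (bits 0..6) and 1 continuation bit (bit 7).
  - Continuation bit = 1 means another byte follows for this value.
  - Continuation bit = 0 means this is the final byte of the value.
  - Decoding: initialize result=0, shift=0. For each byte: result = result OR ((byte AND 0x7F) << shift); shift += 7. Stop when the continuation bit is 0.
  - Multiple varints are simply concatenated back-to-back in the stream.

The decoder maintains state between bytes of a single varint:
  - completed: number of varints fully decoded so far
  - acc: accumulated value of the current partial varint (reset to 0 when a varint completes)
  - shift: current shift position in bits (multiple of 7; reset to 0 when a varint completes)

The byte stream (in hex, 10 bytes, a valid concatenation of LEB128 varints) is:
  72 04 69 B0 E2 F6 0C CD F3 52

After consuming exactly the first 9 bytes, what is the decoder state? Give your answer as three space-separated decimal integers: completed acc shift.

Answer: 4 14797 14

Derivation:
byte[0]=0x72 cont=0 payload=0x72: varint #1 complete (value=114); reset -> completed=1 acc=0 shift=0
byte[1]=0x04 cont=0 payload=0x04: varint #2 complete (value=4); reset -> completed=2 acc=0 shift=0
byte[2]=0x69 cont=0 payload=0x69: varint #3 complete (value=105); reset -> completed=3 acc=0 shift=0
byte[3]=0xB0 cont=1 payload=0x30: acc |= 48<<0 -> completed=3 acc=48 shift=7
byte[4]=0xE2 cont=1 payload=0x62: acc |= 98<<7 -> completed=3 acc=12592 shift=14
byte[5]=0xF6 cont=1 payload=0x76: acc |= 118<<14 -> completed=3 acc=1945904 shift=21
byte[6]=0x0C cont=0 payload=0x0C: varint #4 complete (value=27111728); reset -> completed=4 acc=0 shift=0
byte[7]=0xCD cont=1 payload=0x4D: acc |= 77<<0 -> completed=4 acc=77 shift=7
byte[8]=0xF3 cont=1 payload=0x73: acc |= 115<<7 -> completed=4 acc=14797 shift=14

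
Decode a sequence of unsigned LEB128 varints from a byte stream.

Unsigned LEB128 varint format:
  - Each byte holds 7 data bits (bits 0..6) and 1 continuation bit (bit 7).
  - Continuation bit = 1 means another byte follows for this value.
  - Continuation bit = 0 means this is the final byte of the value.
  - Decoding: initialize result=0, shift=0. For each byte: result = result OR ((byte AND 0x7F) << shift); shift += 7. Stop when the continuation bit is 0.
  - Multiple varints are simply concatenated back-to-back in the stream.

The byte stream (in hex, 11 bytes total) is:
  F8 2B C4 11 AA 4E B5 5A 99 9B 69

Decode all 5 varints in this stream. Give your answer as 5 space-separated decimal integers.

Answer: 5624 2244 10026 11573 1723801

Derivation:
  byte[0]=0xF8 cont=1 payload=0x78=120: acc |= 120<<0 -> acc=120 shift=7
  byte[1]=0x2B cont=0 payload=0x2B=43: acc |= 43<<7 -> acc=5624 shift=14 [end]
Varint 1: bytes[0:2] = F8 2B -> value 5624 (2 byte(s))
  byte[2]=0xC4 cont=1 payload=0x44=68: acc |= 68<<0 -> acc=68 shift=7
  byte[3]=0x11 cont=0 payload=0x11=17: acc |= 17<<7 -> acc=2244 shift=14 [end]
Varint 2: bytes[2:4] = C4 11 -> value 2244 (2 byte(s))
  byte[4]=0xAA cont=1 payload=0x2A=42: acc |= 42<<0 -> acc=42 shift=7
  byte[5]=0x4E cont=0 payload=0x4E=78: acc |= 78<<7 -> acc=10026 shift=14 [end]
Varint 3: bytes[4:6] = AA 4E -> value 10026 (2 byte(s))
  byte[6]=0xB5 cont=1 payload=0x35=53: acc |= 53<<0 -> acc=53 shift=7
  byte[7]=0x5A cont=0 payload=0x5A=90: acc |= 90<<7 -> acc=11573 shift=14 [end]
Varint 4: bytes[6:8] = B5 5A -> value 11573 (2 byte(s))
  byte[8]=0x99 cont=1 payload=0x19=25: acc |= 25<<0 -> acc=25 shift=7
  byte[9]=0x9B cont=1 payload=0x1B=27: acc |= 27<<7 -> acc=3481 shift=14
  byte[10]=0x69 cont=0 payload=0x69=105: acc |= 105<<14 -> acc=1723801 shift=21 [end]
Varint 5: bytes[8:11] = 99 9B 69 -> value 1723801 (3 byte(s))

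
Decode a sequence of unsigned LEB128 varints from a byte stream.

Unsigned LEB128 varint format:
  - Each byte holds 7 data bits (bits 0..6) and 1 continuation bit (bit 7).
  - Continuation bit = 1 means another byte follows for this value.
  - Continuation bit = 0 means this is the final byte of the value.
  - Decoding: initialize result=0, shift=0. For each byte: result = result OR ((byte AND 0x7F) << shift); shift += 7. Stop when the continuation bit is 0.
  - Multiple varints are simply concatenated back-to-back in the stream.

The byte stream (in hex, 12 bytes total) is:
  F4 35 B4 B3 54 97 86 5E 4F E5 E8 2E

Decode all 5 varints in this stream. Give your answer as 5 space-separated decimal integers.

  byte[0]=0xF4 cont=1 payload=0x74=116: acc |= 116<<0 -> acc=116 shift=7
  byte[1]=0x35 cont=0 payload=0x35=53: acc |= 53<<7 -> acc=6900 shift=14 [end]
Varint 1: bytes[0:2] = F4 35 -> value 6900 (2 byte(s))
  byte[2]=0xB4 cont=1 payload=0x34=52: acc |= 52<<0 -> acc=52 shift=7
  byte[3]=0xB3 cont=1 payload=0x33=51: acc |= 51<<7 -> acc=6580 shift=14
  byte[4]=0x54 cont=0 payload=0x54=84: acc |= 84<<14 -> acc=1382836 shift=21 [end]
Varint 2: bytes[2:5] = B4 B3 54 -> value 1382836 (3 byte(s))
  byte[5]=0x97 cont=1 payload=0x17=23: acc |= 23<<0 -> acc=23 shift=7
  byte[6]=0x86 cont=1 payload=0x06=6: acc |= 6<<7 -> acc=791 shift=14
  byte[7]=0x5E cont=0 payload=0x5E=94: acc |= 94<<14 -> acc=1540887 shift=21 [end]
Varint 3: bytes[5:8] = 97 86 5E -> value 1540887 (3 byte(s))
  byte[8]=0x4F cont=0 payload=0x4F=79: acc |= 79<<0 -> acc=79 shift=7 [end]
Varint 4: bytes[8:9] = 4F -> value 79 (1 byte(s))
  byte[9]=0xE5 cont=1 payload=0x65=101: acc |= 101<<0 -> acc=101 shift=7
  byte[10]=0xE8 cont=1 payload=0x68=104: acc |= 104<<7 -> acc=13413 shift=14
  byte[11]=0x2E cont=0 payload=0x2E=46: acc |= 46<<14 -> acc=767077 shift=21 [end]
Varint 5: bytes[9:12] = E5 E8 2E -> value 767077 (3 byte(s))

Answer: 6900 1382836 1540887 79 767077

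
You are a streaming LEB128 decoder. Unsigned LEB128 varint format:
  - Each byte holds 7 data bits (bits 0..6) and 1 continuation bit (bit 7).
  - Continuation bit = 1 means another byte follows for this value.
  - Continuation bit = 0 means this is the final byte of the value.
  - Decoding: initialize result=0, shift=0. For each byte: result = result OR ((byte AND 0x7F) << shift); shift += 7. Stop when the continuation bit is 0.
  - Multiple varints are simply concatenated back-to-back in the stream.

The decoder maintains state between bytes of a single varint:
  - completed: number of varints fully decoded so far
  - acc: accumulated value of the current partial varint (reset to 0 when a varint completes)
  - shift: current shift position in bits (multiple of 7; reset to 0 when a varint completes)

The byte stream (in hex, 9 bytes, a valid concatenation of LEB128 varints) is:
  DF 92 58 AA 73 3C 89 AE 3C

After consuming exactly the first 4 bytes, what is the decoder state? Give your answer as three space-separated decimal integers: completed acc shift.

byte[0]=0xDF cont=1 payload=0x5F: acc |= 95<<0 -> completed=0 acc=95 shift=7
byte[1]=0x92 cont=1 payload=0x12: acc |= 18<<7 -> completed=0 acc=2399 shift=14
byte[2]=0x58 cont=0 payload=0x58: varint #1 complete (value=1444191); reset -> completed=1 acc=0 shift=0
byte[3]=0xAA cont=1 payload=0x2A: acc |= 42<<0 -> completed=1 acc=42 shift=7

Answer: 1 42 7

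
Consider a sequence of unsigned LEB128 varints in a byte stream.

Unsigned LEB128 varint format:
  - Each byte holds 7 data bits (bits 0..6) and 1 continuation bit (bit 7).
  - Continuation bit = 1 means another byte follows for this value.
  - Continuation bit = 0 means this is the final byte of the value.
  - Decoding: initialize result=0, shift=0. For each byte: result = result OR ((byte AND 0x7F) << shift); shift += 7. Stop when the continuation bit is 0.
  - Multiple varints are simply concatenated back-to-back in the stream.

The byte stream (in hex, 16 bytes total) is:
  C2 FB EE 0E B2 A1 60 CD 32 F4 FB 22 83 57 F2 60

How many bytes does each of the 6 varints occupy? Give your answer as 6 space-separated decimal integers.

  byte[0]=0xC2 cont=1 payload=0x42=66: acc |= 66<<0 -> acc=66 shift=7
  byte[1]=0xFB cont=1 payload=0x7B=123: acc |= 123<<7 -> acc=15810 shift=14
  byte[2]=0xEE cont=1 payload=0x6E=110: acc |= 110<<14 -> acc=1818050 shift=21
  byte[3]=0x0E cont=0 payload=0x0E=14: acc |= 14<<21 -> acc=31178178 shift=28 [end]
Varint 1: bytes[0:4] = C2 FB EE 0E -> value 31178178 (4 byte(s))
  byte[4]=0xB2 cont=1 payload=0x32=50: acc |= 50<<0 -> acc=50 shift=7
  byte[5]=0xA1 cont=1 payload=0x21=33: acc |= 33<<7 -> acc=4274 shift=14
  byte[6]=0x60 cont=0 payload=0x60=96: acc |= 96<<14 -> acc=1577138 shift=21 [end]
Varint 2: bytes[4:7] = B2 A1 60 -> value 1577138 (3 byte(s))
  byte[7]=0xCD cont=1 payload=0x4D=77: acc |= 77<<0 -> acc=77 shift=7
  byte[8]=0x32 cont=0 payload=0x32=50: acc |= 50<<7 -> acc=6477 shift=14 [end]
Varint 3: bytes[7:9] = CD 32 -> value 6477 (2 byte(s))
  byte[9]=0xF4 cont=1 payload=0x74=116: acc |= 116<<0 -> acc=116 shift=7
  byte[10]=0xFB cont=1 payload=0x7B=123: acc |= 123<<7 -> acc=15860 shift=14
  byte[11]=0x22 cont=0 payload=0x22=34: acc |= 34<<14 -> acc=572916 shift=21 [end]
Varint 4: bytes[9:12] = F4 FB 22 -> value 572916 (3 byte(s))
  byte[12]=0x83 cont=1 payload=0x03=3: acc |= 3<<0 -> acc=3 shift=7
  byte[13]=0x57 cont=0 payload=0x57=87: acc |= 87<<7 -> acc=11139 shift=14 [end]
Varint 5: bytes[12:14] = 83 57 -> value 11139 (2 byte(s))
  byte[14]=0xF2 cont=1 payload=0x72=114: acc |= 114<<0 -> acc=114 shift=7
  byte[15]=0x60 cont=0 payload=0x60=96: acc |= 96<<7 -> acc=12402 shift=14 [end]
Varint 6: bytes[14:16] = F2 60 -> value 12402 (2 byte(s))

Answer: 4 3 2 3 2 2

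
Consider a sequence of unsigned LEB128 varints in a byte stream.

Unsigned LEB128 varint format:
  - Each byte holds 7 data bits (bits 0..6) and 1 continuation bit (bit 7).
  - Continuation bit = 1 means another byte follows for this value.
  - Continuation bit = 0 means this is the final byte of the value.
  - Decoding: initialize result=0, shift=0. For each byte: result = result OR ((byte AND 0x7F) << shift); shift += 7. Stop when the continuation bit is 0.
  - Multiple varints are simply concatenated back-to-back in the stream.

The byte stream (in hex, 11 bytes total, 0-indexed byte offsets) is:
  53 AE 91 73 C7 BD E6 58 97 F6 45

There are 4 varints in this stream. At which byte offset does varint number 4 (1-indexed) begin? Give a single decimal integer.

Answer: 8

Derivation:
  byte[0]=0x53 cont=0 payload=0x53=83: acc |= 83<<0 -> acc=83 shift=7 [end]
Varint 1: bytes[0:1] = 53 -> value 83 (1 byte(s))
  byte[1]=0xAE cont=1 payload=0x2E=46: acc |= 46<<0 -> acc=46 shift=7
  byte[2]=0x91 cont=1 payload=0x11=17: acc |= 17<<7 -> acc=2222 shift=14
  byte[3]=0x73 cont=0 payload=0x73=115: acc |= 115<<14 -> acc=1886382 shift=21 [end]
Varint 2: bytes[1:4] = AE 91 73 -> value 1886382 (3 byte(s))
  byte[4]=0xC7 cont=1 payload=0x47=71: acc |= 71<<0 -> acc=71 shift=7
  byte[5]=0xBD cont=1 payload=0x3D=61: acc |= 61<<7 -> acc=7879 shift=14
  byte[6]=0xE6 cont=1 payload=0x66=102: acc |= 102<<14 -> acc=1679047 shift=21
  byte[7]=0x58 cont=0 payload=0x58=88: acc |= 88<<21 -> acc=186228423 shift=28 [end]
Varint 3: bytes[4:8] = C7 BD E6 58 -> value 186228423 (4 byte(s))
  byte[8]=0x97 cont=1 payload=0x17=23: acc |= 23<<0 -> acc=23 shift=7
  byte[9]=0xF6 cont=1 payload=0x76=118: acc |= 118<<7 -> acc=15127 shift=14
  byte[10]=0x45 cont=0 payload=0x45=69: acc |= 69<<14 -> acc=1145623 shift=21 [end]
Varint 4: bytes[8:11] = 97 F6 45 -> value 1145623 (3 byte(s))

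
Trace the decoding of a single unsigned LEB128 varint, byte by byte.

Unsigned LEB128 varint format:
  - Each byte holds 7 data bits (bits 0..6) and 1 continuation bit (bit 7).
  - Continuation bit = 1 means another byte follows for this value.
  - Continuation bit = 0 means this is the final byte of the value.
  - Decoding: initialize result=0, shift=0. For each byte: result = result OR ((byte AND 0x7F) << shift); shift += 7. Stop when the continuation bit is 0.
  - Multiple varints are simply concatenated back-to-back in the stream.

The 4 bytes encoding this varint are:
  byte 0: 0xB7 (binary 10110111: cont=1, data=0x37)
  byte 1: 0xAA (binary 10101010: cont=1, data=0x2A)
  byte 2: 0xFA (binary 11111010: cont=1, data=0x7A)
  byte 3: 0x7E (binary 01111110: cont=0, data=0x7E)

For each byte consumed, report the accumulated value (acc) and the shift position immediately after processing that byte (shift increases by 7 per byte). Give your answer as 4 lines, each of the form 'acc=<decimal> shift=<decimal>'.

byte 0=0xB7: payload=0x37=55, contrib = 55<<0 = 55; acc -> 55, shift -> 7
byte 1=0xAA: payload=0x2A=42, contrib = 42<<7 = 5376; acc -> 5431, shift -> 14
byte 2=0xFA: payload=0x7A=122, contrib = 122<<14 = 1998848; acc -> 2004279, shift -> 21
byte 3=0x7E: payload=0x7E=126, contrib = 126<<21 = 264241152; acc -> 266245431, shift -> 28

Answer: acc=55 shift=7
acc=5431 shift=14
acc=2004279 shift=21
acc=266245431 shift=28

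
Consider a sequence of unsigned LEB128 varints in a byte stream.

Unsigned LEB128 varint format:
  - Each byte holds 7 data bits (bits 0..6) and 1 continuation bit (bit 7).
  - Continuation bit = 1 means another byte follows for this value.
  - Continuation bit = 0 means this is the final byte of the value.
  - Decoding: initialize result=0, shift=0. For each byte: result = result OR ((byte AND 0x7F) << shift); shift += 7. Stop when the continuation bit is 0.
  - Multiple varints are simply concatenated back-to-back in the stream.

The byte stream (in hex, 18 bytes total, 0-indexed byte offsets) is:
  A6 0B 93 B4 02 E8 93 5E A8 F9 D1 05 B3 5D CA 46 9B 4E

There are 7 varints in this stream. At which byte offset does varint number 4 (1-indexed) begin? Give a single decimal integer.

Answer: 8

Derivation:
  byte[0]=0xA6 cont=1 payload=0x26=38: acc |= 38<<0 -> acc=38 shift=7
  byte[1]=0x0B cont=0 payload=0x0B=11: acc |= 11<<7 -> acc=1446 shift=14 [end]
Varint 1: bytes[0:2] = A6 0B -> value 1446 (2 byte(s))
  byte[2]=0x93 cont=1 payload=0x13=19: acc |= 19<<0 -> acc=19 shift=7
  byte[3]=0xB4 cont=1 payload=0x34=52: acc |= 52<<7 -> acc=6675 shift=14
  byte[4]=0x02 cont=0 payload=0x02=2: acc |= 2<<14 -> acc=39443 shift=21 [end]
Varint 2: bytes[2:5] = 93 B4 02 -> value 39443 (3 byte(s))
  byte[5]=0xE8 cont=1 payload=0x68=104: acc |= 104<<0 -> acc=104 shift=7
  byte[6]=0x93 cont=1 payload=0x13=19: acc |= 19<<7 -> acc=2536 shift=14
  byte[7]=0x5E cont=0 payload=0x5E=94: acc |= 94<<14 -> acc=1542632 shift=21 [end]
Varint 3: bytes[5:8] = E8 93 5E -> value 1542632 (3 byte(s))
  byte[8]=0xA8 cont=1 payload=0x28=40: acc |= 40<<0 -> acc=40 shift=7
  byte[9]=0xF9 cont=1 payload=0x79=121: acc |= 121<<7 -> acc=15528 shift=14
  byte[10]=0xD1 cont=1 payload=0x51=81: acc |= 81<<14 -> acc=1342632 shift=21
  byte[11]=0x05 cont=0 payload=0x05=5: acc |= 5<<21 -> acc=11828392 shift=28 [end]
Varint 4: bytes[8:12] = A8 F9 D1 05 -> value 11828392 (4 byte(s))
  byte[12]=0xB3 cont=1 payload=0x33=51: acc |= 51<<0 -> acc=51 shift=7
  byte[13]=0x5D cont=0 payload=0x5D=93: acc |= 93<<7 -> acc=11955 shift=14 [end]
Varint 5: bytes[12:14] = B3 5D -> value 11955 (2 byte(s))
  byte[14]=0xCA cont=1 payload=0x4A=74: acc |= 74<<0 -> acc=74 shift=7
  byte[15]=0x46 cont=0 payload=0x46=70: acc |= 70<<7 -> acc=9034 shift=14 [end]
Varint 6: bytes[14:16] = CA 46 -> value 9034 (2 byte(s))
  byte[16]=0x9B cont=1 payload=0x1B=27: acc |= 27<<0 -> acc=27 shift=7
  byte[17]=0x4E cont=0 payload=0x4E=78: acc |= 78<<7 -> acc=10011 shift=14 [end]
Varint 7: bytes[16:18] = 9B 4E -> value 10011 (2 byte(s))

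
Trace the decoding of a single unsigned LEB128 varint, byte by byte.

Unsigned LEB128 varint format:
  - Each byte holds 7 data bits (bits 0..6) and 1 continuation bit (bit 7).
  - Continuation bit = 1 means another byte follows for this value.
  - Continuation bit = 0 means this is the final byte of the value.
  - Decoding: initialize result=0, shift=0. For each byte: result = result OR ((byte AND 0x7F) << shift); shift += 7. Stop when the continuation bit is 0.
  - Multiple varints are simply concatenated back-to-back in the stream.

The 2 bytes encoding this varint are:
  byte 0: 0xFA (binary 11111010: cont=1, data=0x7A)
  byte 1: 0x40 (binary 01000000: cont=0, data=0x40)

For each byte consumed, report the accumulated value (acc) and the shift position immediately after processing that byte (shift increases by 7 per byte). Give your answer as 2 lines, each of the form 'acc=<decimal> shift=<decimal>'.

byte 0=0xFA: payload=0x7A=122, contrib = 122<<0 = 122; acc -> 122, shift -> 7
byte 1=0x40: payload=0x40=64, contrib = 64<<7 = 8192; acc -> 8314, shift -> 14

Answer: acc=122 shift=7
acc=8314 shift=14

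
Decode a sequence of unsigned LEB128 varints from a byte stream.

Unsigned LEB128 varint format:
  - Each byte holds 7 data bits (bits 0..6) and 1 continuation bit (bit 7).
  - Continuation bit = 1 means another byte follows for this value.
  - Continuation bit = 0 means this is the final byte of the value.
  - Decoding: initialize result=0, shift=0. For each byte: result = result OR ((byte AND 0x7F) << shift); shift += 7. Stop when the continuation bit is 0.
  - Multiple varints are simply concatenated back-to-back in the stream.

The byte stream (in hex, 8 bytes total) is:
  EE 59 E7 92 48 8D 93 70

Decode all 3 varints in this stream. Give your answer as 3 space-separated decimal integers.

  byte[0]=0xEE cont=1 payload=0x6E=110: acc |= 110<<0 -> acc=110 shift=7
  byte[1]=0x59 cont=0 payload=0x59=89: acc |= 89<<7 -> acc=11502 shift=14 [end]
Varint 1: bytes[0:2] = EE 59 -> value 11502 (2 byte(s))
  byte[2]=0xE7 cont=1 payload=0x67=103: acc |= 103<<0 -> acc=103 shift=7
  byte[3]=0x92 cont=1 payload=0x12=18: acc |= 18<<7 -> acc=2407 shift=14
  byte[4]=0x48 cont=0 payload=0x48=72: acc |= 72<<14 -> acc=1182055 shift=21 [end]
Varint 2: bytes[2:5] = E7 92 48 -> value 1182055 (3 byte(s))
  byte[5]=0x8D cont=1 payload=0x0D=13: acc |= 13<<0 -> acc=13 shift=7
  byte[6]=0x93 cont=1 payload=0x13=19: acc |= 19<<7 -> acc=2445 shift=14
  byte[7]=0x70 cont=0 payload=0x70=112: acc |= 112<<14 -> acc=1837453 shift=21 [end]
Varint 3: bytes[5:8] = 8D 93 70 -> value 1837453 (3 byte(s))

Answer: 11502 1182055 1837453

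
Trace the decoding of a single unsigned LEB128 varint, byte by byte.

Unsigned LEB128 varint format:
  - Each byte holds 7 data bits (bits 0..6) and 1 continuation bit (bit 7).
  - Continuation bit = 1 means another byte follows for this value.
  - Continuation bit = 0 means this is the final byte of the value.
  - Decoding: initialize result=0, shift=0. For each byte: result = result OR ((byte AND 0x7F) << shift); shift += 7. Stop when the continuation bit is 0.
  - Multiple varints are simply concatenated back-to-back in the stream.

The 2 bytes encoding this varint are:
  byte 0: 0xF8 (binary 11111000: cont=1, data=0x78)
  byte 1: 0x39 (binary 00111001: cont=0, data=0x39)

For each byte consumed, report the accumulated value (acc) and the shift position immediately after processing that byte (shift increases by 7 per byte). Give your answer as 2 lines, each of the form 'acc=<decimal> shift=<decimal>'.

Answer: acc=120 shift=7
acc=7416 shift=14

Derivation:
byte 0=0xF8: payload=0x78=120, contrib = 120<<0 = 120; acc -> 120, shift -> 7
byte 1=0x39: payload=0x39=57, contrib = 57<<7 = 7296; acc -> 7416, shift -> 14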